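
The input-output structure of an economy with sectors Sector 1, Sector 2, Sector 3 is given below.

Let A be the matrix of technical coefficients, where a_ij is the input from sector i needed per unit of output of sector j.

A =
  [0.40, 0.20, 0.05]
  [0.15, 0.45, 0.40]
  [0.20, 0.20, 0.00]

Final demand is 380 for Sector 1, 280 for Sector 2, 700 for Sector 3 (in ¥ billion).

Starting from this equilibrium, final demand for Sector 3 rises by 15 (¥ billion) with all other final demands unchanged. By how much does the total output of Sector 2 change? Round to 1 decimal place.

I − A =
  [   0.60    -0.20    -0.05]
  [  -0.15     0.55    -0.40]
  [  -0.20    -0.20     1.00]
Cofactors of I−A, C_ij = (−1)^(i+j)·(minor ij) (rows/columns in the sector order above):
  C_11 = (0.55)(1.00) − (-0.40)(-0.20) = 0.4700
  C_12 = −[(-0.15)(1.00) − (-0.40)(-0.20)] = 0.2300
  C_13 = (-0.15)(-0.20) − (0.55)(-0.20) = 0.1400
  C_21 = −[(-0.20)(1.00) − (-0.05)(-0.20)] = 0.2100
  C_22 = (0.60)(1.00) − (-0.05)(-0.20) = 0.5900
  C_23 = −[(0.60)(-0.20) − (-0.20)(-0.20)] = 0.1600
  C_31 = (-0.20)(-0.40) − (-0.05)(0.55) = 0.1075
  C_32 = −[(0.60)(-0.40) − (-0.05)(-0.15)] = 0.2475
  C_33 = (0.60)(0.55) − (-0.20)(-0.15) = 0.3000
det(I−A) = Σ_j (I−A)_1j·C_1j = (0.60)(0.4700) + (-0.20)(0.2300) + (-0.05)(0.1400) = 0.2290
adj(I−A) = Cᵀ =
  [ 0.4700   0.2100   0.1075]
  [ 0.2300   0.5900   0.2475]
  [ 0.1400   0.1600   0.3000]
(I − A)⁻¹ = adj(I−A) / det(I−A) ≈
  [   2.0524     0.9170     0.4694]
  [   1.0044     2.5764     1.0808]
  [   0.6114     0.6987     1.3100]
Δx = (I − A)⁻¹ Δd with Δd having +15 in the Sector 3 component and 0 elsewhere.
So Δx_2 = L_23 · (+15), where L_23 = adj(I−A)_23 / det(I−A) = 0.2475 / 0.2290.
Δx_2 = 0.2475 × (+15) / 0.2290 = 3.7125 / 0.2290 ≈ 16.2.

Δx_2 = 16.2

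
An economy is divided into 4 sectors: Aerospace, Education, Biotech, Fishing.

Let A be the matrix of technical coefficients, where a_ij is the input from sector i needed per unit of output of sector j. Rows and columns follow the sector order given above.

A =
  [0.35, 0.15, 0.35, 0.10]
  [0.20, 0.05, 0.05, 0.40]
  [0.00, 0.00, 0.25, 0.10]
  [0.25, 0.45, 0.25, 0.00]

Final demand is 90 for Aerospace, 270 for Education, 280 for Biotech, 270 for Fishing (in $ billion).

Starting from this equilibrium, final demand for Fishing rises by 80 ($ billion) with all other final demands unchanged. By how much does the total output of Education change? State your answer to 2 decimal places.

I − A =
  [   0.65    -0.15    -0.35    -0.10]
  [  -0.20     0.95    -0.05    -0.40]
  [   0.00     0.00     0.75    -0.10]
  [  -0.25    -0.45    -0.25     1.00]
Compute the cofactors C_ij = (−1)^(i+j)·(3×3 minor ij) of I−A; the adjugate is their transpose:
adj(I−A) = Cᵀ =
  [ 0.551500   0.158250   0.318000   0.150250]
  [ 0.221250   0.443750   0.206250   0.220250]
  [ 0.032750   0.033000   0.422750   0.058750]
  [ 0.245625   0.247500   0.278000   0.440625]
det(I−A) = Σ_j (I−A)_1j·C_1j = (0.65)(0.551500) + (-0.15)(0.221250) + (-0.35)(0.032750) + (-0.10)(0.245625) = 0.2892625
(I − A)⁻¹ = adj(I−A) / det(I−A) ≈
  [   1.9066     0.5471     1.0993     0.5194]
  [   0.7649     1.5341     0.7130     0.7614]
  [   0.1132     0.1141     1.4615     0.2031]
  [   0.8491     0.8556     0.9611     1.5233]
Δx = (I − A)⁻¹ Δd with Δd having +80 in the Fishing component and 0 elsewhere.
So Δx_E = L_EF · (+80), where L_EF = adj(I−A)_EF / det(I−A) = 0.220250 / 0.2892625.
Δx_E = 0.220250 × (+80) / 0.2892625 = 17.62 / 0.2892625 ≈ 60.91.

Δx_E = 60.91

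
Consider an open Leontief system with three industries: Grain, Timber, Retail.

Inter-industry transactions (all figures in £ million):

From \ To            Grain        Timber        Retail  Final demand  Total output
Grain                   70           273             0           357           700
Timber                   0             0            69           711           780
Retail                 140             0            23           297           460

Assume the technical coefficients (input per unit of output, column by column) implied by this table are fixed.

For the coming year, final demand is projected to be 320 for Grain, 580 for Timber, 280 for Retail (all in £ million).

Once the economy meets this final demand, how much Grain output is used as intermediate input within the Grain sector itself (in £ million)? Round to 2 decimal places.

Technical coefficients a_ij = z_ij / X_j:
  a_GG = 70/700 = 0.10, a_TG = 0/700 = 0.00, a_RG = 140/700 = 0.20
  a_GT = 273/780 = 0.35, a_TT = 0/780 = 0.00, a_RT = 0/780 = 0.00
  a_GR = 0/460 = 0.00, a_TR = 69/460 = 0.15, a_RR = 23/460 = 0.05
I − A =
  [   0.90    -0.35     0.00]
  [   0.00     1.00    -0.15]
  [  -0.20     0.00     0.95]
Cofactors of I−A, C_ij = (−1)^(i+j)·(minor ij) (rows/columns in the sector order above):
  C_11 = (1.00)(0.95) − (-0.15)(0.00) = 0.9500
  C_12 = −[(0.00)(0.95) − (-0.15)(-0.20)] = 0.0300
  C_13 = (0.00)(0.00) − (1.00)(-0.20) = 0.2000
  C_21 = −[(-0.35)(0.95) − (0.00)(0.00)] = 0.3325
  C_22 = (0.90)(0.95) − (0.00)(-0.20) = 0.8550
  C_23 = −[(0.90)(0.00) − (-0.35)(-0.20)] = 0.0700
  C_31 = (-0.35)(-0.15) − (0.00)(1.00) = 0.0525
  C_32 = −[(0.90)(-0.15) − (0.00)(0.00)] = 0.1350
  C_33 = (0.90)(1.00) − (-0.35)(0.00) = 0.9000
det(I−A) = Σ_j (I−A)_1j·C_1j = (0.90)(0.9500) + (-0.35)(0.0300) + (0.00)(0.2000) = 0.8445
adj(I−A) = Cᵀ =
  [ 0.9500   0.3325   0.0525]
  [ 0.0300   0.8550   0.1350]
  [ 0.2000   0.0700   0.9000]
(I − A)⁻¹ = adj(I−A) / det(I−A) ≈
  [   1.1249     0.3937     0.0622]
  [   0.0355     1.0124     0.1599]
  [   0.2368     0.0829     1.0657]
First solve x = (I − A)⁻¹ d = adj(I−A)·d / det(I−A); in particular x_G = (0.9500·320 + 0.3325·580 + 0.0525·280) / 0.8445 = 511.55 / 0.8445 ≈ 605.7430.
Intermediate flow from G to G: z_GG = a_GG · x_G = 0.10 × 511.55 / 0.8445 = 51.155 / 0.8445 ≈ 60.57.

z_GG = 60.57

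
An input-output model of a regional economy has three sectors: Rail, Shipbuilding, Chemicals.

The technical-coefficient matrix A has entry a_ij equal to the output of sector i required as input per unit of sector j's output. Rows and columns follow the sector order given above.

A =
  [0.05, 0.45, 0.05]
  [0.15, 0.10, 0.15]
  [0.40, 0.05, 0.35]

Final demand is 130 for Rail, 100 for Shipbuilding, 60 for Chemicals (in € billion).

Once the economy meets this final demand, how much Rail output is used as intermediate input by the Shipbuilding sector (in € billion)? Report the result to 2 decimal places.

z_12 = 87.40

I − A =
  [   0.95    -0.45    -0.05]
  [  -0.15     0.90    -0.15]
  [  -0.40    -0.05     0.65]
Cofactors of I−A, C_ij = (−1)^(i+j)·(minor ij) (rows/columns in the sector order above):
  C_11 = (0.90)(0.65) − (-0.15)(-0.05) = 0.5775
  C_12 = −[(-0.15)(0.65) − (-0.15)(-0.40)] = 0.1575
  C_13 = (-0.15)(-0.05) − (0.90)(-0.40) = 0.3675
  C_21 = −[(-0.45)(0.65) − (-0.05)(-0.05)] = 0.2950
  C_22 = (0.95)(0.65) − (-0.05)(-0.40) = 0.5975
  C_23 = −[(0.95)(-0.05) − (-0.45)(-0.40)] = 0.2275
  C_31 = (-0.45)(-0.15) − (-0.05)(0.90) = 0.1125
  C_32 = −[(0.95)(-0.15) − (-0.05)(-0.15)] = 0.1500
  C_33 = (0.95)(0.90) − (-0.45)(-0.15) = 0.7875
det(I−A) = Σ_j (I−A)_1j·C_1j = (0.95)(0.5775) + (-0.45)(0.1575) + (-0.05)(0.3675) = 0.459375
adj(I−A) = Cᵀ =
  [ 0.5775   0.2950   0.1125]
  [ 0.1575   0.5975   0.1500]
  [ 0.3675   0.2275   0.7875]
(I − A)⁻¹ = adj(I−A) / det(I−A) ≈
  [   1.2571     0.6422     0.2449]
  [   0.3429     1.3007     0.3265]
  [   0.8000     0.4952     1.7143]
First solve x = (I − A)⁻¹ d = adj(I−A)·d / det(I−A); in particular x_2 = (0.1575·130 + 0.5975·100 + 0.1500·60) / 0.459375 = 89.225 / 0.459375 ≈ 194.2313.
Intermediate flow from 1 to 2: z_12 = a_12 · x_2 = 0.45 × 89.225 / 0.459375 = 40.15125 / 0.459375 ≈ 87.40.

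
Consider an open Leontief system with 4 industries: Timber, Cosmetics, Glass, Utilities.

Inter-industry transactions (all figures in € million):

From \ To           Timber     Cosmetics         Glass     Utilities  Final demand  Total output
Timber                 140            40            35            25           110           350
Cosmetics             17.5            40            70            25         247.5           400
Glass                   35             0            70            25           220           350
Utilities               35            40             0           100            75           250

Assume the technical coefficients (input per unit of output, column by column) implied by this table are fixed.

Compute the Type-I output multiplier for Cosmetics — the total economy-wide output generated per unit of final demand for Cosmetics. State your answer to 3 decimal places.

m_2 = 1.701

Technical coefficients a_ij = z_ij / X_j:
  a_11 = 140/350 = 0.40, a_21 = 17.5/350 = 0.05, a_31 = 35/350 = 0.10, a_41 = 35/350 = 0.10
  a_12 = 40/400 = 0.10, a_22 = 40/400 = 0.10, a_32 = 0/400 = 0.00, a_42 = 40/400 = 0.10
  a_13 = 35/350 = 0.10, a_23 = 70/350 = 0.20, a_33 = 70/350 = 0.20, a_43 = 0/350 = 0.00
  a_14 = 25/250 = 0.10, a_24 = 25/250 = 0.10, a_34 = 25/250 = 0.10, a_44 = 100/250 = 0.40
I − A =
  [   0.60    -0.10    -0.10    -0.10]
  [  -0.05     0.90    -0.20    -0.10]
  [  -0.10     0.00     0.80    -0.10]
  [  -0.10    -0.10     0.00     0.60]
Compute the cofactors C_ij = (−1)^(i+j)·(3×3 minor ij) of I−A; the adjugate is their transpose:
adj(I−A) = Cᵀ =
  [ 0.4220   0.0570   0.0670   0.0910]
  [ 0.0460   0.2730   0.0740   0.0655]
  [ 0.0625   0.0140   0.3045   0.0635]
  [ 0.0780   0.0550   0.0235   0.4170]
det(I−A) = Σ_j (I−A)_1j·C_1j = (0.60)(0.4220) + (-0.10)(0.0460) + (-0.10)(0.0625) + (-0.10)(0.0780) = 0.23455
(I − A)⁻¹ = adj(I−A) / det(I−A) ≈
  [   1.7992     0.2430     0.2857     0.3880]
  [   0.1961     1.1639     0.3155     0.2793]
  [   0.2665     0.0597     1.2982     0.2707]
  [   0.3326     0.2345     0.1002     1.7779]
The output multiplier for sector j is the column-j sum of the Leontief inverse (I − A)⁻¹ = adj(I−A) / det(I−A).
Column 2 of adj(I−A): (0.0570, 0.2730, 0.0140, 0.0550); det(I−A) = 0.23455.
m_2 = (0.0570 + 0.2730 + 0.0140 + 0.0550) / 0.23455 = 0.399 / 0.23455 ≈ 1.701.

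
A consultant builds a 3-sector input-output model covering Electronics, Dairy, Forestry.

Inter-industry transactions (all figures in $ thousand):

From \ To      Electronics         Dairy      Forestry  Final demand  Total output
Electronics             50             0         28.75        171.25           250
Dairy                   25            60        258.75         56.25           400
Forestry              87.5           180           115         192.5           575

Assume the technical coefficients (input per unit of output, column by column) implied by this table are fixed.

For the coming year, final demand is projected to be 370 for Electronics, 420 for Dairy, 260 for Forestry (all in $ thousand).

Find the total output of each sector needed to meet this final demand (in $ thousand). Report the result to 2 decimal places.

x_1 = 540.39, x_2 = 1217.47, x_3 = 1246.25

Technical coefficients a_ij = z_ij / X_j:
  a_11 = 50/250 = 0.20, a_21 = 25/250 = 0.10, a_31 = 87.5/250 = 0.35
  a_12 = 0/400 = 0.00, a_22 = 60/400 = 0.15, a_32 = 180/400 = 0.45
  a_13 = 28.75/575 = 0.05, a_23 = 258.75/575 = 0.45, a_33 = 115/575 = 0.20
I − A =
  [   0.80     0.00    -0.05]
  [  -0.10     0.85    -0.45]
  [  -0.35    -0.45     0.80]
Cofactors of I−A, C_ij = (−1)^(i+j)·(minor ij) (rows/columns in the sector order above):
  C_11 = (0.85)(0.80) − (-0.45)(-0.45) = 0.4775
  C_12 = −[(-0.10)(0.80) − (-0.45)(-0.35)] = 0.2375
  C_13 = (-0.10)(-0.45) − (0.85)(-0.35) = 0.3425
  C_21 = −[(0.00)(0.80) − (-0.05)(-0.45)] = 0.0225
  C_22 = (0.80)(0.80) − (-0.05)(-0.35) = 0.6225
  C_23 = −[(0.80)(-0.45) − (0.00)(-0.35)] = 0.3600
  C_31 = (0.00)(-0.45) − (-0.05)(0.85) = 0.0425
  C_32 = −[(0.80)(-0.45) − (-0.05)(-0.10)] = 0.3650
  C_33 = (0.80)(0.85) − (0.00)(-0.10) = 0.6800
det(I−A) = Σ_j (I−A)_1j·C_1j = (0.80)(0.4775) + (0.00)(0.2375) + (-0.05)(0.3425) = 0.364875
adj(I−A) = Cᵀ =
  [ 0.4775   0.0225   0.0425]
  [ 0.2375   0.6225   0.3650]
  [ 0.3425   0.3600   0.6800]
(I − A)⁻¹ = adj(I−A) / det(I−A) ≈
  [   1.3087     0.0617     0.1165]
  [   0.6509     1.7061     1.0003]
  [   0.9387     0.9866     1.8637]
x = (I − A)⁻¹ d = adj(I−A)·d / det(I−A), with det(I−A) = 0.364875:
  x_1 = (0.4775·370 + 0.0225·420 + 0.0425·260) / 0.364875 = 197.175 / 0.364875 ≈ 540.39
  x_2 = (0.2375·370 + 0.6225·420 + 0.3650·260) / 0.364875 = 444.225 / 0.364875 ≈ 1217.47
  x_3 = (0.3425·370 + 0.3600·420 + 0.6800·260) / 0.364875 = 454.725 / 0.364875 ≈ 1246.25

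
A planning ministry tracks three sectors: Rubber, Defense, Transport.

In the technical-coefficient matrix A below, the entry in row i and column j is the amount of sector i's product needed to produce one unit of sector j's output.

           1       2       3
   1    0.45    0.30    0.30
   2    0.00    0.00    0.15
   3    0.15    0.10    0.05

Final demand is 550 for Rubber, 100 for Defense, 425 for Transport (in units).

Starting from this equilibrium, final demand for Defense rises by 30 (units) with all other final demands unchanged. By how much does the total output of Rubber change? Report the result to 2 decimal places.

Δx_1 = 20.43

I − A =
  [   0.55    -0.30    -0.30]
  [   0.00     1.00    -0.15]
  [  -0.15    -0.10     0.95]
Cofactors of I−A, C_ij = (−1)^(i+j)·(minor ij) (rows/columns in the sector order above):
  C_11 = (1.00)(0.95) − (-0.15)(-0.10) = 0.9350
  C_12 = −[(0.00)(0.95) − (-0.15)(-0.15)] = 0.0225
  C_13 = (0.00)(-0.10) − (1.00)(-0.15) = 0.1500
  C_21 = −[(-0.30)(0.95) − (-0.30)(-0.10)] = 0.3150
  C_22 = (0.55)(0.95) − (-0.30)(-0.15) = 0.4775
  C_23 = −[(0.55)(-0.10) − (-0.30)(-0.15)] = 0.1000
  C_31 = (-0.30)(-0.15) − (-0.30)(1.00) = 0.3450
  C_32 = −[(0.55)(-0.15) − (-0.30)(0.00)] = 0.0825
  C_33 = (0.55)(1.00) − (-0.30)(0.00) = 0.5500
det(I−A) = Σ_j (I−A)_1j·C_1j = (0.55)(0.9350) + (-0.30)(0.0225) + (-0.30)(0.1500) = 0.4625
adj(I−A) = Cᵀ =
  [ 0.9350   0.3150   0.3450]
  [ 0.0225   0.4775   0.0825]
  [ 0.1500   0.1000   0.5500]
(I − A)⁻¹ = adj(I−A) / det(I−A) ≈
  [   2.0216     0.6811     0.7459]
  [   0.0486     1.0324     0.1784]
  [   0.3243     0.2162     1.1892]
Δx = (I − A)⁻¹ Δd with Δd having +30 in the Defense component and 0 elsewhere.
So Δx_1 = L_12 · (+30), where L_12 = adj(I−A)_12 / det(I−A) = 0.3150 / 0.4625.
Δx_1 = 0.3150 × (+30) / 0.4625 = 9.45 / 0.4625 ≈ 20.43.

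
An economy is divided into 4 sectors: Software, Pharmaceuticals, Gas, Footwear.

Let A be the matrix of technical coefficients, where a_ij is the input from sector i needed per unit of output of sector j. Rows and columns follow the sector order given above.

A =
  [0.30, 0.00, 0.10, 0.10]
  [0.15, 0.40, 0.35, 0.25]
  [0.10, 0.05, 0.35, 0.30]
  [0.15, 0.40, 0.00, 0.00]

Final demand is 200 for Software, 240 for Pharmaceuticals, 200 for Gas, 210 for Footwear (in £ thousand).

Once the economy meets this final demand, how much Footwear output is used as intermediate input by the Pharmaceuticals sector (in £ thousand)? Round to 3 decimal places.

I − A =
  [   0.70     0.00    -0.10    -0.10]
  [  -0.15     0.60    -0.35    -0.25]
  [  -0.10    -0.05     0.65    -0.30]
  [  -0.15    -0.40     0.00     1.00]
Compute the cofactors C_ij = (−1)^(i+j)·(3×3 minor ij) of I−A; the adjugate is their transpose:
adj(I−A) = Cᵀ =
  [ 0.265500   0.043000   0.064000   0.056500]
  [ 0.172625   0.430750   0.258500   0.202500]
  [ 0.104375   0.122250   0.335000   0.141500]
  [ 0.108875   0.178750   0.113000   0.254000]
det(I−A) = Σ_j (I−A)_1j·C_1j = (0.70)(0.265500) + (0.00)(0.172625) + (-0.10)(0.104375) + (-0.10)(0.108875) = 0.164525
(I − A)⁻¹ = adj(I−A) / det(I−A) ≈
  [   1.6137     0.2614     0.3890     0.3434]
  [   1.0492     2.6181     1.5712     1.2308]
  [   0.6344     0.7430     2.0362     0.8601]
  [   0.6618     1.0865     0.6868     1.5438]
First solve x = (I − A)⁻¹ d = adj(I−A)·d / det(I−A); in particular x_2 = (0.172625·200 + 0.430750·240 + 0.258500·200 + 0.202500·210) / 0.164525 = 232.13 / 0.164525 ≈ 1410.91020.
Intermediate flow from 4 to 2: z_42 = a_42 · x_2 = 0.40 × 232.13 / 0.164525 = 92.852 / 0.164525 ≈ 564.364.

z_42 = 564.364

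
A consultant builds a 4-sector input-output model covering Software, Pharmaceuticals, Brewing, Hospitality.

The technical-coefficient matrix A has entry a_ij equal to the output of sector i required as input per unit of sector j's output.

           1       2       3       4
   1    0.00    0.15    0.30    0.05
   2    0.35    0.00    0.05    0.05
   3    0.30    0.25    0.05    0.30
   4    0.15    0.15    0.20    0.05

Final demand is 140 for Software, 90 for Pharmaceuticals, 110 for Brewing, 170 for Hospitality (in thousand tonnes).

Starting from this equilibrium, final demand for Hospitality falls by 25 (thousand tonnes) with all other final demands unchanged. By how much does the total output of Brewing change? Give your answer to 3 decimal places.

Δx_3 = -12.665

I − A =
  [   1.00    -0.15    -0.30    -0.05]
  [  -0.35     1.00    -0.05    -0.05]
  [  -0.30    -0.25     0.95    -0.30]
  [  -0.15    -0.15    -0.20     0.95]
Compute the cofactors C_ij = (−1)^(i+j)·(3×3 minor ij) of I−A; the adjugate is their transpose:
adj(I−A) = Cᵀ =
  [ 0.818750   0.220750   0.301750   0.150000]
  [ 0.321500   0.733375   0.162625   0.106875]
  [ 0.428500   0.332375   0.881375   0.318375]
  [ 0.270250   0.220625   0.258875   0.769125]
det(I−A) = Σ_j (I−A)_1j·C_1j = (1.00)(0.818750) + (-0.15)(0.321500) + (-0.30)(0.428500) + (-0.05)(0.270250) = 0.6284625
(I − A)⁻¹ = adj(I−A) / det(I−A) ≈
  [   1.3028     0.3513     0.4801     0.2387]
  [   0.5116     1.1669     0.2588     0.1701]
  [   0.6818     0.5289     1.4024     0.5066]
  [   0.4300     0.3511     0.4119     1.2238]
Δx = (I − A)⁻¹ Δd with Δd having -25 in the Hospitality component and 0 elsewhere.
So Δx_3 = L_34 · (-25), where L_34 = adj(I−A)_34 / det(I−A) = 0.318375 / 0.6284625.
Δx_3 = 0.318375 × (-25) / 0.6284625 = -7.959375 / 0.6284625 ≈ -12.665.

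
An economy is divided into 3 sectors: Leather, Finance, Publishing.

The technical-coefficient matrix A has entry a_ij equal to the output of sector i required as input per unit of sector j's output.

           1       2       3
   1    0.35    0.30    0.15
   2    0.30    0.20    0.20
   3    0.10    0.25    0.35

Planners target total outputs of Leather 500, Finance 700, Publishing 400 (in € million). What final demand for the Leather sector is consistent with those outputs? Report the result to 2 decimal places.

d_1 = 55.00

I − A =
  [   0.65    -0.30    -0.15]
  [  -0.30     0.80    -0.20]
  [  -0.10    -0.25     0.65]
d = (I − A) x:
  d_1 = (+0.65)·500 + (-0.30)·700 + (-0.15)·400 = 55.00
  d_2 = (-0.30)·500 + (+0.80)·700 + (-0.20)·400 = 330.00
  d_3 = (-0.10)·500 + (-0.25)·700 + (+0.65)·400 = 35.00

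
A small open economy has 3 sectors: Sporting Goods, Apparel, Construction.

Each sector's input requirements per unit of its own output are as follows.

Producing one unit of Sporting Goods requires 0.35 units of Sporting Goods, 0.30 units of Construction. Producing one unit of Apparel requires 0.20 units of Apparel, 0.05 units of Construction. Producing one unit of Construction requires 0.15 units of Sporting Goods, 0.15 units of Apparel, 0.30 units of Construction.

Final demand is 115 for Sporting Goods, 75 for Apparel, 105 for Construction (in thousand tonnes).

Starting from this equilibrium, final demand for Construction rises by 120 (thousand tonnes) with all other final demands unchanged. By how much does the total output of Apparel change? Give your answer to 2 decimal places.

Δx_2 = 36.21

I − A =
  [   0.65     0.00    -0.15]
  [   0.00     0.80    -0.15]
  [  -0.30    -0.05     0.70]
Cofactors of I−A, C_ij = (−1)^(i+j)·(minor ij) (rows/columns in the sector order above):
  C_11 = (0.80)(0.70) − (-0.15)(-0.05) = 0.5525
  C_12 = −[(0.00)(0.70) − (-0.15)(-0.30)] = 0.0450
  C_13 = (0.00)(-0.05) − (0.80)(-0.30) = 0.2400
  C_21 = −[(0.00)(0.70) − (-0.15)(-0.05)] = 0.0075
  C_22 = (0.65)(0.70) − (-0.15)(-0.30) = 0.4100
  C_23 = −[(0.65)(-0.05) − (0.00)(-0.30)] = 0.0325
  C_31 = (0.00)(-0.15) − (-0.15)(0.80) = 0.1200
  C_32 = −[(0.65)(-0.15) − (-0.15)(0.00)] = 0.0975
  C_33 = (0.65)(0.80) − (0.00)(0.00) = 0.5200
det(I−A) = Σ_j (I−A)_1j·C_1j = (0.65)(0.5525) + (0.00)(0.0450) + (-0.15)(0.2400) = 0.323125
adj(I−A) = Cᵀ =
  [ 0.5525   0.0075   0.1200]
  [ 0.0450   0.4100   0.0975]
  [ 0.2400   0.0325   0.5200]
(I − A)⁻¹ = adj(I−A) / det(I−A) ≈
  [   1.7099     0.0232     0.3714]
  [   0.1393     1.2689     0.3017]
  [   0.7427     0.1006     1.6093]
Δx = (I − A)⁻¹ Δd with Δd having +120 in the Construction component and 0 elsewhere.
So Δx_2 = L_23 · (+120), where L_23 = adj(I−A)_23 / det(I−A) = 0.0975 / 0.323125.
Δx_2 = 0.0975 × (+120) / 0.323125 = 11.70 / 0.323125 ≈ 36.21.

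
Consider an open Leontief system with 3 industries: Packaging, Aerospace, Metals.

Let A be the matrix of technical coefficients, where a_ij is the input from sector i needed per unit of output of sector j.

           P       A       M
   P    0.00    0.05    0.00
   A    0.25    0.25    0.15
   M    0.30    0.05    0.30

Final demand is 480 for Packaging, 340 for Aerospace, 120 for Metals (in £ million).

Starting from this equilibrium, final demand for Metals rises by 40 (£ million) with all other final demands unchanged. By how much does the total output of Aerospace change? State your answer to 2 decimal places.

Δx_A = 11.85

I − A =
  [   1.00    -0.05     0.00]
  [  -0.25     0.75    -0.15]
  [  -0.30    -0.05     0.70]
Cofactors of I−A, C_ij = (−1)^(i+j)·(minor ij) (rows/columns in the sector order above):
  C_11 = (0.75)(0.70) − (-0.15)(-0.05) = 0.5175
  C_12 = −[(-0.25)(0.70) − (-0.15)(-0.30)] = 0.2200
  C_13 = (-0.25)(-0.05) − (0.75)(-0.30) = 0.2375
  C_21 = −[(-0.05)(0.70) − (0.00)(-0.05)] = 0.0350
  C_22 = (1.00)(0.70) − (0.00)(-0.30) = 0.7000
  C_23 = −[(1.00)(-0.05) − (-0.05)(-0.30)] = 0.0650
  C_31 = (-0.05)(-0.15) − (0.00)(0.75) = 0.0075
  C_32 = −[(1.00)(-0.15) − (0.00)(-0.25)] = 0.1500
  C_33 = (1.00)(0.75) − (-0.05)(-0.25) = 0.7375
det(I−A) = Σ_j (I−A)_1j·C_1j = (1.00)(0.5175) + (-0.05)(0.2200) + (0.00)(0.2375) = 0.5065
adj(I−A) = Cᵀ =
  [ 0.5175   0.0350   0.0075]
  [ 0.2200   0.7000   0.1500]
  [ 0.2375   0.0650   0.7375]
(I − A)⁻¹ = adj(I−A) / det(I−A) ≈
  [   1.0217     0.0691     0.0148]
  [   0.4344     1.3820     0.2962]
  [   0.4689     0.1283     1.4561]
Δx = (I − A)⁻¹ Δd with Δd having +40 in the Metals component and 0 elsewhere.
So Δx_A = L_AM · (+40), where L_AM = adj(I−A)_AM / det(I−A) = 0.1500 / 0.5065.
Δx_A = 0.1500 × (+40) / 0.5065 = 6.00 / 0.5065 ≈ 11.85.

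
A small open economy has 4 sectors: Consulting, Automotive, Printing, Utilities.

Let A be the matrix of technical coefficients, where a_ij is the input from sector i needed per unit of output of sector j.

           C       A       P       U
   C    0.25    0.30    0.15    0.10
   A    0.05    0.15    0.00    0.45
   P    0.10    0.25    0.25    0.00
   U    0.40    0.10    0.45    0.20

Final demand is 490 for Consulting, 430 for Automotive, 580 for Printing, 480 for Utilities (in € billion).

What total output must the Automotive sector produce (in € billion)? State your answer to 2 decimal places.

I − A =
  [   0.75    -0.30    -0.15    -0.10]
  [  -0.05     0.85     0.00    -0.45]
  [  -0.10    -0.25     0.75     0.00]
  [  -0.40    -0.10    -0.45     0.80]
Compute the cofactors C_ij = (−1)^(i+j)·(3×3 minor ij) of I−A; the adjugate is their transpose:
adj(I−A) = Cᵀ =
  [ 0.425625   0.228750   0.194250   0.181875]
  [ 0.185250   0.403500   0.187125   0.250125]
  [ 0.118500   0.165000   0.375750   0.107625]
  [ 0.302625   0.257625   0.331875   0.452250]
det(I−A) = Σ_j (I−A)_1j·C_1j = (0.75)(0.425625) + (-0.30)(0.185250) + (-0.15)(0.118500) + (-0.10)(0.302625) = 0.21560625
(I − A)⁻¹ = adj(I−A) / det(I−A) ≈
  [   1.9741     1.0610     0.9009     0.8436]
  [   0.8592     1.8715     0.8679     1.1601]
  [   0.5496     0.7653     1.7428     0.4992]
  [   1.4036     1.1949     1.5393     2.0976]
x = (I − A)⁻¹ d = adj(I−A)·d / det(I−A), with det(I−A) = 0.21560625:
  x_C = (0.425625·490 + 0.228750·430 + 0.194250·580 + 0.181875·480) / 0.21560625 = 506.88375 / 0.21560625 ≈ 2350.97
  x_A = (0.185250·490 + 0.403500·430 + 0.187125·580 + 0.250125·480) / 0.21560625 = 492.87 / 0.21560625 ≈ 2285.97
  x_P = (0.118500·490 + 0.165000·430 + 0.375750·580 + 0.107625·480) / 0.21560625 = 398.61 / 0.21560625 ≈ 1848.79
  x_U = (0.302625·490 + 0.257625·430 + 0.331875·580 + 0.452250·480) / 0.21560625 = 668.6325 / 0.21560625 ≈ 3101.17

x_A = 2285.97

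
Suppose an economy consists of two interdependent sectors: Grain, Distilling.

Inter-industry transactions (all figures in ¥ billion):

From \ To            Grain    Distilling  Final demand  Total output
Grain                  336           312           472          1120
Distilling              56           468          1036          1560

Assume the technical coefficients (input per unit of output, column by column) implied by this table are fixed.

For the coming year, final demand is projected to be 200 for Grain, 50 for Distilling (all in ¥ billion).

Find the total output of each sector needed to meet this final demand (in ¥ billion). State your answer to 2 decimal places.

x_G = 312.50, x_D = 93.75

Technical coefficients a_ij = z_ij / X_j:
  a_GG = 336/1120 = 0.30, a_DG = 56/1120 = 0.05
  a_GD = 312/1560 = 0.20, a_DD = 468/1560 = 0.30
I − A =
  [   0.70    -0.20]
  [  -0.05     0.70]
det(I−A) = (0.70)(0.70) − (-0.20)(-0.05) = 0.4800
adj(I−A) = [[0.70, 0.20], [0.05, 0.70]]
(I − A)⁻¹ = adj(I−A) / det(I−A) ≈
  [   1.4583     0.4167]
  [   0.1042     1.4583]
x = (I − A)⁻¹ d = adj(I−A)·d / det(I−A), with det(I−A) = 0.4800:
  x_G = (0.70·200 + 0.20·50) / 0.4800 = 150.00 / 0.4800 = 312.50
  x_D = (0.05·200 + 0.70·50) / 0.4800 = 45.00 / 0.4800 = 93.75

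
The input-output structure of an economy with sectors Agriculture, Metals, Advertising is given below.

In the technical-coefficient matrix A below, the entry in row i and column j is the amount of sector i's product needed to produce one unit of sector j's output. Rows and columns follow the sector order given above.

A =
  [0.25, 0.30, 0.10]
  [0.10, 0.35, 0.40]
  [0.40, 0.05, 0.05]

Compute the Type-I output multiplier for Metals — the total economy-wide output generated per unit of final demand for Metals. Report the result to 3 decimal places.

m_2 = 3.245

I − A =
  [   0.75    -0.30    -0.10]
  [  -0.10     0.65    -0.40]
  [  -0.40    -0.05     0.95]
Cofactors of I−A, C_ij = (−1)^(i+j)·(minor ij) (rows/columns in the sector order above):
  C_11 = (0.65)(0.95) − (-0.40)(-0.05) = 0.5975
  C_12 = −[(-0.10)(0.95) − (-0.40)(-0.40)] = 0.2550
  C_13 = (-0.10)(-0.05) − (0.65)(-0.40) = 0.2650
  C_21 = −[(-0.30)(0.95) − (-0.10)(-0.05)] = 0.2900
  C_22 = (0.75)(0.95) − (-0.10)(-0.40) = 0.6725
  C_23 = −[(0.75)(-0.05) − (-0.30)(-0.40)] = 0.1575
  C_31 = (-0.30)(-0.40) − (-0.10)(0.65) = 0.1850
  C_32 = −[(0.75)(-0.40) − (-0.10)(-0.10)] = 0.3100
  C_33 = (0.75)(0.65) − (-0.30)(-0.10) = 0.4575
det(I−A) = Σ_j (I−A)_1j·C_1j = (0.75)(0.5975) + (-0.30)(0.2550) + (-0.10)(0.2650) = 0.345125
adj(I−A) = Cᵀ =
  [ 0.5975   0.2900   0.1850]
  [ 0.2550   0.6725   0.3100]
  [ 0.2650   0.1575   0.4575]
(I − A)⁻¹ = adj(I−A) / det(I−A) ≈
  [   1.7313     0.8403     0.5360]
  [   0.7389     1.9486     0.8982]
  [   0.7678     0.4564     1.3256]
The output multiplier for sector j is the column-j sum of the Leontief inverse (I − A)⁻¹ = adj(I−A) / det(I−A).
Column 2 of adj(I−A): (0.2900, 0.6725, 0.1575); det(I−A) = 0.345125.
m_2 = (0.2900 + 0.6725 + 0.1575) / 0.345125 = 1.12 / 0.345125 ≈ 3.245.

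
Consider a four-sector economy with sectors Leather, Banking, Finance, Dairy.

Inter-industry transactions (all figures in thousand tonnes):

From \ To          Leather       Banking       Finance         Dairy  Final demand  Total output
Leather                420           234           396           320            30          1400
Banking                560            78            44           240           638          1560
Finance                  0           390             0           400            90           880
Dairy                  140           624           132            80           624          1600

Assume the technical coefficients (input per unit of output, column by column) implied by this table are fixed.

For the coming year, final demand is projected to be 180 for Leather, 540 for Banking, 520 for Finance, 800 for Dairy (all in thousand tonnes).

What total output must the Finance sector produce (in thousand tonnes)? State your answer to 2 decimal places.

x_F = 1543.81

Technical coefficients a_ij = z_ij / X_j:
  a_LL = 420/1400 = 0.30, a_BL = 560/1400 = 0.40, a_FL = 0/1400 = 0.00, a_DL = 140/1400 = 0.10
  a_LB = 234/1560 = 0.15, a_BB = 78/1560 = 0.05, a_FB = 390/1560 = 0.25, a_DB = 624/1560 = 0.40
  a_LF = 396/880 = 0.45, a_BF = 44/880 = 0.05, a_FF = 0/880 = 0.00, a_DF = 132/880 = 0.15
  a_LD = 320/1600 = 0.20, a_BD = 240/1600 = 0.15, a_FD = 400/1600 = 0.25, a_DD = 80/1600 = 0.05
I − A =
  [   0.70    -0.15    -0.45    -0.20]
  [  -0.40     0.95    -0.05    -0.15]
  [   0.00    -0.25     1.00    -0.25]
  [  -0.10    -0.40    -0.15     0.95]
Compute the cofactors C_ij = (−1)^(i+j)·(3×3 minor ij) of I−A; the adjugate is their transpose:
adj(I−A) = Cᵀ =
  [ 0.784375   0.376250   0.422125   0.335625]
  [ 0.381250   0.607500   0.237750   0.238750]
  [ 0.162500   0.235000   0.479500   0.197500]
  [ 0.268750   0.332500   0.220250   0.551250]
det(I−A) = Σ_j (I−A)_1j·C_1j = (0.70)(0.784375) + (-0.15)(0.381250) + (-0.45)(0.162500) + (-0.20)(0.268750) = 0.3650
(I − A)⁻¹ = adj(I−A) / det(I−A) ≈
  [   2.1490     1.0308     1.1565     0.9195]
  [   1.0445     1.6644     0.6514     0.6541]
  [   0.4452     0.6438     1.3137     0.5411]
  [   0.7363     0.9110     0.6034     1.5103]
x = (I − A)⁻¹ d = adj(I−A)·d / det(I−A), with det(I−A) = 0.3650:
  x_L = (0.784375·180 + 0.376250·540 + 0.422125·520 + 0.335625·800) / 0.3650 = 832.3675 / 0.3650 ≈ 2280.46
  x_B = (0.381250·180 + 0.607500·540 + 0.237750·520 + 0.238750·800) / 0.3650 = 711.305 / 0.3650 ≈ 1948.78
  x_F = (0.162500·180 + 0.235000·540 + 0.479500·520 + 0.197500·800) / 0.3650 = 563.49 / 0.3650 ≈ 1543.81
  x_D = (0.268750·180 + 0.332500·540 + 0.220250·520 + 0.551250·800) / 0.3650 = 783.455 / 0.3650 ≈ 2146.45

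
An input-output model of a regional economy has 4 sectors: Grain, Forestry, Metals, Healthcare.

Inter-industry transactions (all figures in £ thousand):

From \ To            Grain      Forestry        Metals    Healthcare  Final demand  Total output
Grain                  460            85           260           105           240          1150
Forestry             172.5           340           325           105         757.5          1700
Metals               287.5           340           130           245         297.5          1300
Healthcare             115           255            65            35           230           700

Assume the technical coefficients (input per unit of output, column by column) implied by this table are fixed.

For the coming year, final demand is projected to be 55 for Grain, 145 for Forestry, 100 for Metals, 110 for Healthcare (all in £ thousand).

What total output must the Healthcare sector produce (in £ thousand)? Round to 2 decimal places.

x_4 = 231.02

Technical coefficients a_ij = z_ij / X_j:
  a_11 = 460/1150 = 0.40, a_21 = 172.5/1150 = 0.15, a_31 = 287.5/1150 = 0.25, a_41 = 115/1150 = 0.10
  a_12 = 85/1700 = 0.05, a_22 = 340/1700 = 0.20, a_32 = 340/1700 = 0.20, a_42 = 255/1700 = 0.15
  a_13 = 260/1300 = 0.20, a_23 = 325/1300 = 0.25, a_33 = 130/1300 = 0.10, a_43 = 65/1300 = 0.05
  a_14 = 105/700 = 0.15, a_24 = 105/700 = 0.15, a_34 = 245/700 = 0.35, a_44 = 35/700 = 0.05
I − A =
  [   0.60    -0.05    -0.20    -0.15]
  [  -0.15     0.80    -0.25    -0.15]
  [  -0.25    -0.20     0.90    -0.35]
  [  -0.10    -0.15    -0.05     0.95]
Compute the cofactors C_ij = (−1)^(i+j)·(3×3 minor ij) of I−A; the adjugate is their transpose:
adj(I−A) = Cᵀ =
  [ 0.587625   0.112125   0.171375   0.173625]
  [ 0.209125   0.432625   0.175875   0.166125]
  [ 0.251750   0.161750   0.419250   0.219750]
  [ 0.108125   0.088625   0.067875   0.346125]
det(I−A) = Σ_j (I−A)_1j·C_1j = (0.60)(0.587625) + (-0.05)(0.209125) + (-0.20)(0.251750) + (-0.15)(0.108125) = 0.27555
(I − A)⁻¹ = adj(I−A) / det(I−A) ≈
  [   2.1326     0.4069     0.6219     0.6301]
  [   0.7589     1.5700     0.6383     0.6029]
  [   0.9136     0.5870     1.5215     0.7975]
  [   0.3924     0.3216     0.2463     1.2561]
x = (I − A)⁻¹ d = adj(I−A)·d / det(I−A), with det(I−A) = 0.27555:
  x_1 = (0.587625·55 + 0.112125·145 + 0.171375·100 + 0.173625·110) / 0.27555 = 84.81375 / 0.27555 ≈ 307.80
  x_2 = (0.209125·55 + 0.432625·145 + 0.175875·100 + 0.166125·110) / 0.27555 = 110.09375 / 0.27555 ≈ 399.54
  x_3 = (0.251750·55 + 0.161750·145 + 0.419250·100 + 0.219750·110) / 0.27555 = 103.3975 / 0.27555 ≈ 375.24
  x_4 = (0.108125·55 + 0.088625·145 + 0.067875·100 + 0.346125·110) / 0.27555 = 63.65875 / 0.27555 ≈ 231.02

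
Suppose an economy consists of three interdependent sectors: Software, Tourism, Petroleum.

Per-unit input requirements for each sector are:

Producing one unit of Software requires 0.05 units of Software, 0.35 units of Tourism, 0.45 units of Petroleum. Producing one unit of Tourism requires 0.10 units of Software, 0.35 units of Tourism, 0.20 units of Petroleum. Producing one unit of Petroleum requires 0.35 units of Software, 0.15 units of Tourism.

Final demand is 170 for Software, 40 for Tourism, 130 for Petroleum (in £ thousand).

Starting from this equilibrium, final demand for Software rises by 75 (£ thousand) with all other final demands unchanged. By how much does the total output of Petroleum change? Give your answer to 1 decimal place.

I − A =
  [   0.95    -0.10    -0.35]
  [  -0.35     0.65    -0.15]
  [  -0.45    -0.20     1.00]
Cofactors of I−A, C_ij = (−1)^(i+j)·(minor ij) (rows/columns in the sector order above):
  C_11 = (0.65)(1.00) − (-0.15)(-0.20) = 0.6200
  C_12 = −[(-0.35)(1.00) − (-0.15)(-0.45)] = 0.4175
  C_13 = (-0.35)(-0.20) − (0.65)(-0.45) = 0.3625
  C_21 = −[(-0.10)(1.00) − (-0.35)(-0.20)] = 0.1700
  C_22 = (0.95)(1.00) − (-0.35)(-0.45) = 0.7925
  C_23 = −[(0.95)(-0.20) − (-0.10)(-0.45)] = 0.2350
  C_31 = (-0.10)(-0.15) − (-0.35)(0.65) = 0.2425
  C_32 = −[(0.95)(-0.15) − (-0.35)(-0.35)] = 0.2650
  C_33 = (0.95)(0.65) − (-0.10)(-0.35) = 0.5825
det(I−A) = Σ_j (I−A)_1j·C_1j = (0.95)(0.6200) + (-0.10)(0.4175) + (-0.35)(0.3625) = 0.420375
adj(I−A) = Cᵀ =
  [ 0.6200   0.1700   0.2425]
  [ 0.4175   0.7925   0.2650]
  [ 0.3625   0.2350   0.5825]
(I − A)⁻¹ = adj(I−A) / det(I−A) ≈
  [   1.4749     0.4044     0.5769]
  [   0.9932     1.8852     0.6304]
  [   0.8623     0.5590     1.3857]
Δx = (I − A)⁻¹ Δd with Δd having +75 in the Software component and 0 elsewhere.
So Δx_3 = L_31 · (+75), where L_31 = adj(I−A)_31 / det(I−A) = 0.3625 / 0.420375.
Δx_3 = 0.3625 × (+75) / 0.420375 = 27.1875 / 0.420375 ≈ 64.7.

Δx_3 = 64.7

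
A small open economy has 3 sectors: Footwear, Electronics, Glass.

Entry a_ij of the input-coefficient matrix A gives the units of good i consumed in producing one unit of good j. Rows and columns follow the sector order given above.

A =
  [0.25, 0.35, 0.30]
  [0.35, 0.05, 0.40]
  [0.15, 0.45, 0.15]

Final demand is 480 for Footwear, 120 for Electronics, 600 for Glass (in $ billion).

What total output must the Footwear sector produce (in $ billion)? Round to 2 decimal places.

I − A =
  [   0.75    -0.35    -0.30]
  [  -0.35     0.95    -0.40]
  [  -0.15    -0.45     0.85]
Cofactors of I−A, C_ij = (−1)^(i+j)·(minor ij) (rows/columns in the sector order above):
  C_11 = (0.95)(0.85) − (-0.40)(-0.45) = 0.6275
  C_12 = −[(-0.35)(0.85) − (-0.40)(-0.15)] = 0.3575
  C_13 = (-0.35)(-0.45) − (0.95)(-0.15) = 0.3000
  C_21 = −[(-0.35)(0.85) − (-0.30)(-0.45)] = 0.4325
  C_22 = (0.75)(0.85) − (-0.30)(-0.15) = 0.5925
  C_23 = −[(0.75)(-0.45) − (-0.35)(-0.15)] = 0.3900
  C_31 = (-0.35)(-0.40) − (-0.30)(0.95) = 0.4250
  C_32 = −[(0.75)(-0.40) − (-0.30)(-0.35)] = 0.4050
  C_33 = (0.75)(0.95) − (-0.35)(-0.35) = 0.5900
det(I−A) = Σ_j (I−A)_1j·C_1j = (0.75)(0.6275) + (-0.35)(0.3575) + (-0.30)(0.3000) = 0.2555
adj(I−A) = Cᵀ =
  [ 0.6275   0.4325   0.4250]
  [ 0.3575   0.5925   0.4050]
  [ 0.3000   0.3900   0.5900]
(I − A)⁻¹ = adj(I−A) / det(I−A) ≈
  [   2.4560     1.6928     1.6634]
  [   1.3992     2.3190     1.5851]
  [   1.1742     1.5264     2.3092]
x = (I − A)⁻¹ d = adj(I−A)·d / det(I−A), with det(I−A) = 0.2555:
  x_F = (0.6275·480 + 0.4325·120 + 0.4250·600) / 0.2555 = 608.10 / 0.2555 ≈ 2380.04
  x_E = (0.3575·480 + 0.5925·120 + 0.4050·600) / 0.2555 = 485.70 / 0.2555 ≈ 1900.98
  x_G = (0.3000·480 + 0.3900·120 + 0.5900·600) / 0.2555 = 544.80 / 0.2555 ≈ 2132.29

x_F = 2380.04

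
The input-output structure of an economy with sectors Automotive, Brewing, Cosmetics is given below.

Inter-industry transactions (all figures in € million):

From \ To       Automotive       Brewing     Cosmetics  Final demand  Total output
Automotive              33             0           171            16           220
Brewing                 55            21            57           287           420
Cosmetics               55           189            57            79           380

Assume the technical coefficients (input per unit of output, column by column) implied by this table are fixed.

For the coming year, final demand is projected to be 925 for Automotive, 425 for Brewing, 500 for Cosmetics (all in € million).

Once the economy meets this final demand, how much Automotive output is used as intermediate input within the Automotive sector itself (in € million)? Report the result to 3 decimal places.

Technical coefficients a_ij = z_ij / X_j:
  a_11 = 33/220 = 0.15, a_21 = 55/220 = 0.25, a_31 = 55/220 = 0.25
  a_12 = 0/420 = 0.00, a_22 = 21/420 = 0.05, a_32 = 189/420 = 0.45
  a_13 = 171/380 = 0.45, a_23 = 57/380 = 0.15, a_33 = 57/380 = 0.15
I − A =
  [   0.85     0.00    -0.45]
  [  -0.25     0.95    -0.15]
  [  -0.25    -0.45     0.85]
Cofactors of I−A, C_ij = (−1)^(i+j)·(minor ij) (rows/columns in the sector order above):
  C_11 = (0.95)(0.85) − (-0.15)(-0.45) = 0.7400
  C_12 = −[(-0.25)(0.85) − (-0.15)(-0.25)] = 0.2500
  C_13 = (-0.25)(-0.45) − (0.95)(-0.25) = 0.3500
  C_21 = −[(0.00)(0.85) − (-0.45)(-0.45)] = 0.2025
  C_22 = (0.85)(0.85) − (-0.45)(-0.25) = 0.6100
  C_23 = −[(0.85)(-0.45) − (0.00)(-0.25)] = 0.3825
  C_31 = (0.00)(-0.15) − (-0.45)(0.95) = 0.4275
  C_32 = −[(0.85)(-0.15) − (-0.45)(-0.25)] = 0.2400
  C_33 = (0.85)(0.95) − (0.00)(-0.25) = 0.8075
det(I−A) = Σ_j (I−A)_1j·C_1j = (0.85)(0.7400) + (0.00)(0.2500) + (-0.45)(0.3500) = 0.4715
adj(I−A) = Cᵀ =
  [ 0.7400   0.2025   0.4275]
  [ 0.2500   0.6100   0.2400]
  [ 0.3500   0.3825   0.8075]
(I − A)⁻¹ = adj(I−A) / det(I−A) ≈
  [   1.5695     0.4295     0.9067]
  [   0.5302     1.2937     0.5090]
  [   0.7423     0.8112     1.7126]
First solve x = (I − A)⁻¹ d = adj(I−A)·d / det(I−A); in particular x_1 = (0.7400·925 + 0.2025·425 + 0.4275·500) / 0.4715 = 984.3125 / 0.4715 ≈ 2087.61930.
Intermediate flow from 1 to 1: z_11 = a_11 · x_1 = 0.15 × 984.3125 / 0.4715 = 147.646875 / 0.4715 ≈ 313.143.

z_11 = 313.143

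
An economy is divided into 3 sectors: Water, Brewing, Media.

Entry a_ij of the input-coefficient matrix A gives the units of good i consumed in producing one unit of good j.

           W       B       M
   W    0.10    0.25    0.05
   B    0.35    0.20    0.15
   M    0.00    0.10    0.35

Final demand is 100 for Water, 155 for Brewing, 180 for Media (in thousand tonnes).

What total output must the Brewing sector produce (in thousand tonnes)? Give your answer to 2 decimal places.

I − A =
  [   0.90    -0.25    -0.05]
  [  -0.35     0.80    -0.15]
  [   0.00    -0.10     0.65]
Cofactors of I−A, C_ij = (−1)^(i+j)·(minor ij) (rows/columns in the sector order above):
  C_11 = (0.80)(0.65) − (-0.15)(-0.10) = 0.5050
  C_12 = −[(-0.35)(0.65) − (-0.15)(0.00)] = 0.2275
  C_13 = (-0.35)(-0.10) − (0.80)(0.00) = 0.0350
  C_21 = −[(-0.25)(0.65) − (-0.05)(-0.10)] = 0.1675
  C_22 = (0.90)(0.65) − (-0.05)(0.00) = 0.5850
  C_23 = −[(0.90)(-0.10) − (-0.25)(0.00)] = 0.0900
  C_31 = (-0.25)(-0.15) − (-0.05)(0.80) = 0.0775
  C_32 = −[(0.90)(-0.15) − (-0.05)(-0.35)] = 0.1525
  C_33 = (0.90)(0.80) − (-0.25)(-0.35) = 0.6325
det(I−A) = Σ_j (I−A)_1j·C_1j = (0.90)(0.5050) + (-0.25)(0.2275) + (-0.05)(0.0350) = 0.395875
adj(I−A) = Cᵀ =
  [ 0.5050   0.1675   0.0775]
  [ 0.2275   0.5850   0.1525]
  [ 0.0350   0.0900   0.6325]
(I − A)⁻¹ = adj(I−A) / det(I−A) ≈
  [   1.2757     0.4231     0.1958]
  [   0.5747     1.4777     0.3852]
  [   0.0884     0.2273     1.5977]
x = (I − A)⁻¹ d = adj(I−A)·d / det(I−A), with det(I−A) = 0.395875:
  x_W = (0.5050·100 + 0.1675·155 + 0.0775·180) / 0.395875 = 90.4125 / 0.395875 ≈ 228.39
  x_B = (0.2275·100 + 0.5850·155 + 0.1525·180) / 0.395875 = 140.875 / 0.395875 ≈ 355.86
  x_M = (0.0350·100 + 0.0900·155 + 0.6325·180) / 0.395875 = 131.30 / 0.395875 ≈ 331.67

x_B = 355.86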